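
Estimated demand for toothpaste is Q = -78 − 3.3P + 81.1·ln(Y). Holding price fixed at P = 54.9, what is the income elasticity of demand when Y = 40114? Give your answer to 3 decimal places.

At P = 54.9, Y = 40114: Q = 600.448.
Holding P constant, ∂Q/∂Y = 81.1/Y = 0.00202174.
η_Y = (∂Q/∂Y)·(Y/Q) = 0.00202174 × (40114/600.448) = 0.135.

0.135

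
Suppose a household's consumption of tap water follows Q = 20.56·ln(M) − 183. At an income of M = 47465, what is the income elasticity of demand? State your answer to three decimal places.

At M = 47465: Q = 38.385.
dQ/dM = 20.56/M = 0.000433161 at this income.
η = (dQ/dM)·(M/Q) = 0.000433161 × (47465/38.385) = 0.536.

0.536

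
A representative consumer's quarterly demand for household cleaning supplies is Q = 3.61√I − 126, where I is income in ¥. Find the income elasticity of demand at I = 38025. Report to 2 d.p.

At I = 38025: Q = 577.950.
dQ/dI = 3.61/(2√I) = 0.00925641 at this income.
η = (dQ/dI)·(I/Q) = 0.00925641 × (38025/577.950) = 0.61.

0.61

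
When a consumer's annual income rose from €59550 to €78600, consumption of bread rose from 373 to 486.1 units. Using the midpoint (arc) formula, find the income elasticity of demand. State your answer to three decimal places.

0.955

ΔQ = 486.1 − 373 = 113.1; midpoint Q̄ = (373 + 486.1)/2 = 429.55.
ΔI = 78600 − 59550 = 19050; midpoint Ī = (59550 + 78600)/2 = 69075.
η = (ΔQ/Q̄) ÷ (ΔI/Ī) = (113.1/429.55) ÷ (19050/69075) = 0.955.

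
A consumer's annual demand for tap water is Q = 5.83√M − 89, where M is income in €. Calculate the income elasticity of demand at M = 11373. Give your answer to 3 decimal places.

0.584

At M = 11373: Q = 532.736.
dQ/dM = 5.83/(2√M) = 0.0273339 at this income.
η = (dQ/dM)·(M/Q) = 0.0273339 × (11373/532.736) = 0.584.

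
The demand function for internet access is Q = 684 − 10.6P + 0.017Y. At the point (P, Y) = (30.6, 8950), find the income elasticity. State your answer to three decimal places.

At P = 30.6, Y = 8950: Q = 511.790.
Holding P constant, ∂Q/∂Y = 0.017.
η_Y = (∂Q/∂Y)·(Y/Q) = 0.017 × (8950/511.790) = 0.297.

0.297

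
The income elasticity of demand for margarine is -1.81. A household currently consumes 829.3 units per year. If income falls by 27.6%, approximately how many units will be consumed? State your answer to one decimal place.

1243.6

%ΔQ ≈ η × %ΔI = -1.81 × (-27.6%) = 49.956%.
New Q ≈ 829.3 × (1 + 0.49956) = 1243.6.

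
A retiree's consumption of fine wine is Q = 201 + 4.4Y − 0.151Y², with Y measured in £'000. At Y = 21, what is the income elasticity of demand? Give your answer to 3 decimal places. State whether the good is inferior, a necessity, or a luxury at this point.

At Y = 21: Q = 226.8090.
dQ/dY = 4.4 − 0.302Y = -1.94200.
η = (dQ/dY)·(Y/Q) = -1.94200 × (21/226.8090) = -0.180.
η < 0 ⇒ inferior good.

-0.180 (inferior good)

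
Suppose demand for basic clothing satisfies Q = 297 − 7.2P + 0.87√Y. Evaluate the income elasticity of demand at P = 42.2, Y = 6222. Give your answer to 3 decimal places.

0.555

At P = 42.2, Y = 6222: Q = 61.785.
Holding P constant, ∂Q/∂Y = 0.87/(2√Y) = 0.00551473.
η_Y = (∂Q/∂Y)·(Y/Q) = 0.00551473 × (6222/61.785) = 0.555.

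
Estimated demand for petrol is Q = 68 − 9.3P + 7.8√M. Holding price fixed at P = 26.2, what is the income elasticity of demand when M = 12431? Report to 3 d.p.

0.627

At P = 26.2, M = 12431: Q = 693.996.
Holding P constant, ∂Q/∂M = 7.8/(2√M) = 0.0349793.
η_M = (∂Q/∂M)·(M/Q) = 0.0349793 × (12431/693.996) = 0.627.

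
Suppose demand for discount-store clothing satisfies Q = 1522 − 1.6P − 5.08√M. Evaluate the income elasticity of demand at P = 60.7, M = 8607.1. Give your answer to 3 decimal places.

-0.247

At P = 60.7, M = 8607.1: Q = 953.586.
Holding P constant, ∂Q/∂M = -5.08/(2√M) = -0.0273782.
η_M = (∂Q/∂M)·(M/Q) = -0.0273782 × (8607.1/953.586) = -0.247.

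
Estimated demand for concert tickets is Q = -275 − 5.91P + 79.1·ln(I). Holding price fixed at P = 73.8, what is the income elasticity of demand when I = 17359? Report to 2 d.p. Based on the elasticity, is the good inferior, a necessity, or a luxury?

1.30 (luxury)

At P = 73.8, I = 17359: Q = 61.006.
Holding P constant, ∂Q/∂I = 79.1/I = 0.00455671.
η_I = (∂Q/∂I)·(I/Q) = 0.00455671 × (17359/61.006) = 1.30.
Since η > 1, this is a luxury.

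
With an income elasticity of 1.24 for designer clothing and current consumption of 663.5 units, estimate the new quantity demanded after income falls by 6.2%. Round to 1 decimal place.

612.5

%ΔQ ≈ η × %ΔI = 1.24 × (-6.2%) = -7.688%.
New Q ≈ 663.5 × (1 − 0.07688) = 612.5.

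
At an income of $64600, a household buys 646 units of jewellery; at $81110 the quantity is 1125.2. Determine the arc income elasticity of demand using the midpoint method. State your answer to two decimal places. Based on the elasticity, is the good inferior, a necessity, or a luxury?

2.39 (luxury)

ΔQ = 1125.2 − 646 = 479.2; midpoint Q̄ = (646 + 1125.2)/2 = 885.6.
ΔI = 81110 − 64600 = 16510; midpoint Ī = (64600 + 81110)/2 = 72855.
η = (ΔQ/Q̄) ÷ (ΔI/Ī) = (479.2/885.6) ÷ (16510/72855) = 2.39.
η > 1 ⇒ luxury.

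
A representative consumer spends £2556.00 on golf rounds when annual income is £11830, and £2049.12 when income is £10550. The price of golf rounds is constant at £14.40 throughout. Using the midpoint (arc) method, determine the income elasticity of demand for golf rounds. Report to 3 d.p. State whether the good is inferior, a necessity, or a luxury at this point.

1.924 (luxury)

With a constant price, Q₁ = 2556.00/14.40 = 177.500 and Q₂ = 2049.12/14.40 = 142.300 (equivalently, work directly with expenditure since P cancels).
Midpoint %ΔQ = (2049.12 − 2556.00)/2302.56 = -0.22014; midpoint %ΔI = (10550 − 11830)/11190 = -0.11439.
η = -0.22014 / -0.11439 = 1.924.
η > 1 ⇒ luxury.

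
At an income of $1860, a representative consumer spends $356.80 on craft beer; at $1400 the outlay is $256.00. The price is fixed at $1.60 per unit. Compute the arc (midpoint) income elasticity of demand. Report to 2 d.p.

With a constant price, Q₁ = 356.80/1.60 = 223.000 and Q₂ = 256.00/1.60 = 160.000 (equivalently, work directly with expenditure since P cancels).
Midpoint %ΔQ = (256.00 − 356.80)/306.40 = -0.32898; midpoint %ΔI = (1400 − 1860)/1630 = -0.28221.
η = -0.32898 / -0.28221 = 1.17.

1.17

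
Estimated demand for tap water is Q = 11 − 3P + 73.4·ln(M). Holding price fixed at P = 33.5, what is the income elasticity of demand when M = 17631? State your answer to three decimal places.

0.117

At P = 33.5, M = 17631: Q = 628.162.
Holding P constant, ∂Q/∂M = 73.4/M = 0.00416312.
η_M = (∂Q/∂M)·(M/Q) = 0.00416312 × (17631/628.162) = 0.117.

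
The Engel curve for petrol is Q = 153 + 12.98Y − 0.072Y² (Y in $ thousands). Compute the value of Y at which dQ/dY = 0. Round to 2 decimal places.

90.14

dQ/dY = 12.98 − 0.144Y.
The good is inferior where dQ/dY < 0. Setting dQ/dY = 0 gives Y = 12.98 / 0.144 = 90.14.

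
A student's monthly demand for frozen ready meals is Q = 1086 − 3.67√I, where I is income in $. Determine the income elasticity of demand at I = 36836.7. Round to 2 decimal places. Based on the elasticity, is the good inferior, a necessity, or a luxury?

At I = 36836.7: Q = 381.621.
dQ/dI = -3.67/(2√I) = -0.00956083 at this income.
η = (dQ/dI)·(I/Q) = -0.00956083 × (36836.7/381.621) = -0.92.
Since η < 0, the good is an inferior good.

-0.92 (inferior good)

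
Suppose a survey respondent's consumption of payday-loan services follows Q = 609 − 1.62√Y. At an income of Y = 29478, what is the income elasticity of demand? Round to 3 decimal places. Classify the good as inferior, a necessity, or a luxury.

-0.420 (inferior good)

At Y = 29478: Q = 330.860.
dQ/dY = -1.62/(2√Y) = -0.00471776 at this income.
η = (dQ/dY)·(Y/Q) = -0.00471776 × (29478/330.860) = -0.420.
Since η < 0, the good is an inferior good.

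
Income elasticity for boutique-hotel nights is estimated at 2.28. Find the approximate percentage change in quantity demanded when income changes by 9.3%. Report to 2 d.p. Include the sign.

21.20%

%ΔQ ≈ η × %ΔI = 2.28 × 9.3% = 21.20%.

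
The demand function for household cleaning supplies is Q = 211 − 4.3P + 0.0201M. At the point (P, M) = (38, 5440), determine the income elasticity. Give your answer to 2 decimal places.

0.70

At P = 38, M = 5440: Q = 156.944.
Holding P constant, ∂Q/∂M = 0.0201.
η_M = (∂Q/∂M)·(M/Q) = 0.0201 × (5440/156.944) = 0.70.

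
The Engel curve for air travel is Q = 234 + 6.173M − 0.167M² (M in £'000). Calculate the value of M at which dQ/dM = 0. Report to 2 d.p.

18.48

dQ/dM = 6.173 − 0.334M.
The good is inferior where dQ/dM < 0. Setting dQ/dM = 0 gives M = 6.173 / 0.334 = 18.48.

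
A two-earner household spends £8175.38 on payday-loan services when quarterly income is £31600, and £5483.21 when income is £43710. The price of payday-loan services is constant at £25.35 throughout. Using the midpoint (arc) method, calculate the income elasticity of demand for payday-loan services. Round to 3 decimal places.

With a constant price, Q₁ = 8175.38/25.35 = 322.500 and Q₂ = 5483.21/25.35 = 216.300 (equivalently, work directly with expenditure since P cancels).
Midpoint %ΔQ = (5483.21 − 8175.38)/6829.30 = -0.39421; midpoint %ΔI = (43710 − 31600)/37655 = 0.32160.
η = -0.39421 / 0.32160 = -1.226.

-1.226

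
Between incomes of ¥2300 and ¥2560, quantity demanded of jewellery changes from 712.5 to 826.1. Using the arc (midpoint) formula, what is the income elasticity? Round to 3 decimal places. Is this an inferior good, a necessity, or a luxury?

1.380 (luxury)

ΔQ = 826.1 − 712.5 = 113.6; midpoint Q̄ = (712.5 + 826.1)/2 = 769.3.
ΔI = 2560 − 2300 = 260; midpoint Ī = (2300 + 2560)/2 = 2430.
η = (ΔQ/Q̄) ÷ (ΔI/Ī) = (113.6/769.3) ÷ (260/2430) = 1.380.
η > 1 ⇒ luxury.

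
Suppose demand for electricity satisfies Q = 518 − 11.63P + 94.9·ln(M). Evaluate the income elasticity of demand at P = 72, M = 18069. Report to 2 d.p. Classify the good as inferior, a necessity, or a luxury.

At P = 72, M = 18069: Q = 610.845.
Holding P constant, ∂Q/∂M = 94.9/M = 0.00525209.
η_M = (∂Q/∂M)·(M/Q) = 0.00525209 × (18069/610.845) = 0.16.
Since 0 < η < 1, this is a necessity.

0.16 (necessity)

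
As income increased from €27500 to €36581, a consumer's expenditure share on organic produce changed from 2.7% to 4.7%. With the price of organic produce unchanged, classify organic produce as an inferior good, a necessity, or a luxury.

luxury

The budget share rises as income rises, so η > 1.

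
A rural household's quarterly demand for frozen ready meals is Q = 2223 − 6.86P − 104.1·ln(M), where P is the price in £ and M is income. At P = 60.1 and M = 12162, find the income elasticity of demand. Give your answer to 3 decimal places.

-0.125

At P = 60.1, M = 12162: Q = 831.542.
Holding P constant, ∂Q/∂M = -104.1/M = -0.00855945.
η_M = (∂Q/∂M)·(M/Q) = -0.00855945 × (12162/831.542) = -0.125.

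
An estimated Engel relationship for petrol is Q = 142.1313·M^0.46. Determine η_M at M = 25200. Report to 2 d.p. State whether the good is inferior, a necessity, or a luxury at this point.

0.46 (necessity)

For Q = A·M^β the income elasticity is constant and equal to β.
Here β = 0.46, so η = 0.46.
Since 0 < η < 1, the good is a necessity.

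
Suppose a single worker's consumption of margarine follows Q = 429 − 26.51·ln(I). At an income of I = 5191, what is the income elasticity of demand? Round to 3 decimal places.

-0.131

At I = 5191: Q = 202.215.
dQ/dI = -26.51/I = -0.00510692 at this income.
η = (dQ/dI)·(I/Q) = -0.00510692 × (5191/202.215) = -0.131.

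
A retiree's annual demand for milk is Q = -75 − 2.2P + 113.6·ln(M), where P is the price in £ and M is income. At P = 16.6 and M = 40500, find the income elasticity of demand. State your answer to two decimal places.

At P = 16.6, M = 40500: Q = 1093.669.
Holding P constant, ∂Q/∂M = 113.6/M = 0.00280494.
η_M = (∂Q/∂M)·(M/Q) = 0.00280494 × (40500/1093.669) = 0.10.

0.10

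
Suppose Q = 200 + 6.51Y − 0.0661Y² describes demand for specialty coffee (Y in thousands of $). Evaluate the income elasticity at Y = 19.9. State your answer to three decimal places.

At Y = 19.9: Q = 303.3727.
dQ/dY = 6.51 − 0.1322Y = 3.87922.
η = (dQ/dY)·(Y/Q) = 3.87922 × (19.9/303.3727) = 0.254.

0.254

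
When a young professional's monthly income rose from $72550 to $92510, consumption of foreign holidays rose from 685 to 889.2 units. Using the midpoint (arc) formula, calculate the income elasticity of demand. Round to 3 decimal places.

1.073

ΔQ = 889.2 − 685 = 204.2; midpoint Q̄ = (685 + 889.2)/2 = 787.1.
ΔI = 92510 − 72550 = 19960; midpoint Ī = (72550 + 92510)/2 = 82530.
η = (ΔQ/Q̄) ÷ (ΔI/Ī) = (204.2/787.1) ÷ (19960/82530) = 1.073.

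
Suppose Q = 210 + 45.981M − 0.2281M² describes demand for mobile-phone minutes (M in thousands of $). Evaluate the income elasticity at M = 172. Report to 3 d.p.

-4.077

At M = 172: Q = 1370.6216.
dQ/dM = 45.981 − 0.4562M = -32.48540.
η = (dQ/dM)·(M/Q) = -32.48540 × (172/1370.6216) = -4.077.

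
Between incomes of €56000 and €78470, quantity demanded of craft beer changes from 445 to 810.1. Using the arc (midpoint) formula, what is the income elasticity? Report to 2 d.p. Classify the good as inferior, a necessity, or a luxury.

1.74 (luxury)

ΔQ = 810.1 − 445 = 365.1; midpoint Q̄ = (445 + 810.1)/2 = 627.55.
ΔI = 78470 − 56000 = 22470; midpoint Ī = (56000 + 78470)/2 = 67235.
η = (ΔQ/Q̄) ÷ (ΔI/Ī) = (365.1/627.55) ÷ (22470/67235) = 1.74.
η > 1 ⇒ luxury.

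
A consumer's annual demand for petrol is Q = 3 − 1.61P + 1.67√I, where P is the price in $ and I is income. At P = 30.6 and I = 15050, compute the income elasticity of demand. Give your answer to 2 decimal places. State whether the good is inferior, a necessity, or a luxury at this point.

At P = 30.6, I = 15050: Q = 158.607.
Holding P constant, ∂Q/∂I = 1.67/(2√I) = 0.00680641.
η_I = (∂Q/∂I)·(I/Q) = 0.00680641 × (15050/158.607) = 0.65.
Since 0 < η < 1, this is a necessity.

0.65 (necessity)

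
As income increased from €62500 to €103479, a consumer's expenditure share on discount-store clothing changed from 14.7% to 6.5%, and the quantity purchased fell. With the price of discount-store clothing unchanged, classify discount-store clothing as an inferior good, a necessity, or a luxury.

inferior good

Quantity demanded falls as income rises, so η < 0.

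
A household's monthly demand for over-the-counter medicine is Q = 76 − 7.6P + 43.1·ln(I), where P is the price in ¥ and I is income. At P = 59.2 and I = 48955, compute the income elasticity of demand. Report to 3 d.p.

0.471

At P = 59.2, I = 48955: Q = 91.502.
Holding P constant, ∂Q/∂I = 43.1/I = 0.0008804.
η_I = (∂Q/∂I)·(I/Q) = 0.0008804 × (48955/91.502) = 0.471.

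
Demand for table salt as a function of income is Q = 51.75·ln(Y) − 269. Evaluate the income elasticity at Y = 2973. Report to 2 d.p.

At Y = 2973: Q = 144.862.
dQ/dY = 51.75/Y = 0.0174067 at this income.
η = (dQ/dY)·(Y/Q) = 0.0174067 × (2973/144.862) = 0.36.

0.36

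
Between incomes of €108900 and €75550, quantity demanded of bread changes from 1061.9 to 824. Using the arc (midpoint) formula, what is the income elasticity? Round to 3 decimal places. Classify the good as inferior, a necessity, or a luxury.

ΔQ = 824 − 1061.9 = -237.9; midpoint Q̄ = (1061.9 + 824)/2 = 942.95.
ΔI = 75550 − 108900 = -33350; midpoint Ī = (108900 + 75550)/2 = 92225.
η = (ΔQ/Q̄) ÷ (ΔI/Ī) = (-237.9/942.95) ÷ (-33350/92225) = 0.698.
0 < η < 1 ⇒ necessity.

0.698 (necessity)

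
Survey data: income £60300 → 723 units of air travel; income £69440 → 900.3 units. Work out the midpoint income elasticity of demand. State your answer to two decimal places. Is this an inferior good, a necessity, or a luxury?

1.55 (luxury)

ΔQ = 900.3 − 723 = 177.3; midpoint Q̄ = (723 + 900.3)/2 = 811.65.
ΔI = 69440 − 60300 = 9140; midpoint Ī = (60300 + 69440)/2 = 64870.
η = (ΔQ/Q̄) ÷ (ΔI/Ī) = (177.3/811.65) ÷ (9140/64870) = 1.55.
η > 1 ⇒ luxury.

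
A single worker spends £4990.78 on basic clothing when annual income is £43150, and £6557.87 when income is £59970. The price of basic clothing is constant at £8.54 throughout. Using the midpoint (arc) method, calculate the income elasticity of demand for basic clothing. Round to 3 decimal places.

0.832

With a constant price, Q₁ = 4990.78/8.54 = 584.400 and Q₂ = 6557.87/8.54 = 767.900 (equivalently, work directly with expenditure since P cancels).
Midpoint %ΔQ = (6557.87 − 4990.78)/5774.33 = 0.27139; midpoint %ΔI = (59970 − 43150)/51560 = 0.32622.
η = 0.27139 / 0.32622 = 0.832.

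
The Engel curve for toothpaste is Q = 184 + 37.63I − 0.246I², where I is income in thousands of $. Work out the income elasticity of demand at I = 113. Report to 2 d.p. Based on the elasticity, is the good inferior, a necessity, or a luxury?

-1.57 (inferior good)

At I = 113: Q = 1295.0160.
dQ/dI = 37.63 − 0.492I = -17.96600.
η = (dQ/dI)·(I/Q) = -17.96600 × (113/1295.0160) = -1.57.
η < 0 ⇒ inferior good.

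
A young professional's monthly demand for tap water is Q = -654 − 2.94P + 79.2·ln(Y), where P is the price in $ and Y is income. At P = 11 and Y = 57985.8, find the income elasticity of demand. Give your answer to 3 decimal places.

0.434

At P = 11, Y = 57985.8: Q = 182.322.
Holding P constant, ∂Q/∂Y = 79.2/Y = 0.00136585.
η_Y = (∂Q/∂Y)·(Y/Q) = 0.00136585 × (57985.8/182.322) = 0.434.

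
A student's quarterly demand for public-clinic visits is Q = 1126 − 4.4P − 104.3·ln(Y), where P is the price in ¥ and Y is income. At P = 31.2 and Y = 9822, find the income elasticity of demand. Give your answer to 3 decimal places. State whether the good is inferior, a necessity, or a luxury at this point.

At P = 31.2, Y = 9822: Q = 29.955.
Holding P constant, ∂Q/∂Y = -104.3/Y = -0.010619.
η_Y = (∂Q/∂Y)·(Y/Q) = -0.010619 × (9822/29.955) = -3.482.
Since η < 0, this is an inferior good.

-3.482 (inferior good)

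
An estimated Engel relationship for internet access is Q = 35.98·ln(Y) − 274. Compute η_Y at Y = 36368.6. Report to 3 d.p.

At Y = 36368.6: Q = 103.843.
dQ/dY = 35.98/Y = 0.000989315 at this income.
η = (dQ/dY)·(Y/Q) = 0.000989315 × (36368.6/103.843) = 0.346.

0.346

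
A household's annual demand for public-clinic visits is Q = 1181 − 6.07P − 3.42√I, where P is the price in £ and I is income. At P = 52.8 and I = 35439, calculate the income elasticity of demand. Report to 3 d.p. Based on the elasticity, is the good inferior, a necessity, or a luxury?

At P = 52.8, I = 35439: Q = 216.680.
Holding P constant, ∂Q/∂I = -3.42/(2√I) = -0.00908355.
η_I = (∂Q/∂I)·(I/Q) = -0.00908355 × (35439/216.680) = -1.486.
Since η < 0, this is an inferior good.

-1.486 (inferior good)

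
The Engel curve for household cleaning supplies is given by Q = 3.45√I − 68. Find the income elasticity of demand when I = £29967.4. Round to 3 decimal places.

At I = 29967.4: Q = 529.233.
dQ/dI = 3.45/(2√I) = 0.00996471 at this income.
η = (dQ/dI)·(I/Q) = 0.00996471 × (29967.4/529.233) = 0.564.

0.564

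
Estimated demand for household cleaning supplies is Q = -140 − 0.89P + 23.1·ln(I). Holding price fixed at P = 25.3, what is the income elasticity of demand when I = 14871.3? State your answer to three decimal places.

0.389

At P = 25.3, I = 14871.3: Q = 59.409.
Holding P constant, ∂Q/∂I = 23.1/I = 0.00155333.
η_I = (∂Q/∂I)·(I/Q) = 0.00155333 × (14871.3/59.409) = 0.389.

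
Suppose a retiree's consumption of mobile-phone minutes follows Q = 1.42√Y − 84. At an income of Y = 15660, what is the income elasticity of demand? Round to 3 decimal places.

0.948

At Y = 15660: Q = 93.699.
dQ/dY = 1.42/(2√Y) = 0.00567365 at this income.
η = (dQ/dY)·(Y/Q) = 0.00567365 × (15660/93.699) = 0.948.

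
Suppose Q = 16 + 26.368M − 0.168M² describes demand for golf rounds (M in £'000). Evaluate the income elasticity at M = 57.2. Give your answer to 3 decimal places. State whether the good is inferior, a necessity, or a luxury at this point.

0.420 (necessity)

At M = 57.2: Q = 974.5805.
dQ/dM = 26.368 − 0.336M = 7.14880.
η = (dQ/dM)·(M/Q) = 7.14880 × (57.2/974.5805) = 0.420.
0 < η < 1 ⇒ necessity.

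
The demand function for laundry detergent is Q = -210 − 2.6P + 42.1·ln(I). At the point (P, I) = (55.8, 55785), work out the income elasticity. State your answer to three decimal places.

At P = 55.8, I = 55785: Q = 105.042.
Holding P constant, ∂Q/∂I = 42.1/I = 0.000754683.
η_I = (∂Q/∂I)·(I/Q) = 0.000754683 × (55785/105.042) = 0.401.

0.401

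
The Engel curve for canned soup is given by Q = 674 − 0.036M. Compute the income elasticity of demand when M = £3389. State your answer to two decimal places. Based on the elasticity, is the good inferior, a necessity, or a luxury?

-0.22 (inferior good)

At M = 3389: Q = 551.996.
dQ/dM = −0.036.
η = (dQ/dM)·(M/Q) = -0.036 × (3389/551.996) = -0.22.
Since η < 0, the good is an inferior good.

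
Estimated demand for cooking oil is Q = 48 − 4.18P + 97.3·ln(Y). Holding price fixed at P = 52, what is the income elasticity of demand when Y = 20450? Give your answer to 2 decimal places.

At P = 52, Y = 20450: Q = 796.414.
Holding P constant, ∂Q/∂Y = 97.3/Y = 0.00475795.
η_Y = (∂Q/∂Y)·(Y/Q) = 0.00475795 × (20450/796.414) = 0.12.

0.12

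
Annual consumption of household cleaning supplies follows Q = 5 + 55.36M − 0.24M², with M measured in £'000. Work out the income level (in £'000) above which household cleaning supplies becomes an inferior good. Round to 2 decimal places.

dQ/dM = 55.36 − 0.48M.
The good is inferior where dQ/dM < 0. Setting dQ/dM = 0 gives M = 55.36 / 0.48 = 115.33.

115.33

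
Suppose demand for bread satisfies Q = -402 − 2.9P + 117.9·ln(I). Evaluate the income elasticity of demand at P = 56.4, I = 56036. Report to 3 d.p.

At P = 56.4, I = 56036: Q = 723.529.
Holding P constant, ∂Q/∂I = 117.9/I = 0.002104.
η_I = (∂Q/∂I)·(I/Q) = 0.002104 × (56036/723.529) = 0.163.

0.163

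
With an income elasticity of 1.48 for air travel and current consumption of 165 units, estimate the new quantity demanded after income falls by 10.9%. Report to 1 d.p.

138.4

%ΔQ ≈ η × %ΔI = 1.48 × (-10.9%) = -16.132%.
New Q ≈ 165 × (1 − 0.16132) = 138.4.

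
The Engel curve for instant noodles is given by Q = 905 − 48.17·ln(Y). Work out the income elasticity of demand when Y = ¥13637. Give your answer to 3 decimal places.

-0.108

At Y = 13637: Q = 446.395.
dQ/dY = -48.17/Y = -0.0035323 at this income.
η = (dQ/dY)·(Y/Q) = -0.0035323 × (13637/446.395) = -0.108.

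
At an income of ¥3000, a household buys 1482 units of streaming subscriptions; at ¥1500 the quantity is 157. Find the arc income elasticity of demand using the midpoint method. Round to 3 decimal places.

ΔQ = 157 − 1482 = -1325; midpoint Q̄ = (1482 + 157)/2 = 819.5.
ΔI = 1500 − 3000 = -1500; midpoint Ī = (3000 + 1500)/2 = 2250.
η = (ΔQ/Q̄) ÷ (ΔI/Ī) = (-1325/819.5) ÷ (-1500/2250) = 2.425.

2.425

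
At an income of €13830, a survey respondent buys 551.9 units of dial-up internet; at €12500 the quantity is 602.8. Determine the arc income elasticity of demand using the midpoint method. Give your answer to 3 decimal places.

ΔQ = 602.8 − 551.9 = 50.9; midpoint Q̄ = (551.9 + 602.8)/2 = 577.35.
ΔI = 12500 − 13830 = -1330; midpoint Ī = (13830 + 12500)/2 = 13165.
η = (ΔQ/Q̄) ÷ (ΔI/Ī) = (50.9/577.35) ÷ (-1330/13165) = -0.873.

-0.873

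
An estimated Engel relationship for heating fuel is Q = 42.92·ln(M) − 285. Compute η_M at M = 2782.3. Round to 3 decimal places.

At M = 2782.3: Q = 55.400.
dQ/dM = 42.92/M = 0.0154261 at this income.
η = (dQ/dM)·(M/Q) = 0.0154261 × (2782.3/55.400) = 0.775.

0.775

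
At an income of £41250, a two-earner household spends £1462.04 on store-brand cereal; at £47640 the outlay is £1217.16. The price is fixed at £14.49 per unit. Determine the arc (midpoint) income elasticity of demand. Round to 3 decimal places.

-1.271

With a constant price, Q₁ = 1462.04/14.49 = 100.900 and Q₂ = 1217.16/14.49 = 84.000 (equivalently, work directly with expenditure since P cancels).
Midpoint %ΔQ = (1217.16 − 1462.04)/1339.60 = -0.18280; midpoint %ΔI = (47640 − 41250)/44445 = 0.14377.
η = -0.18280 / 0.14377 = -1.271.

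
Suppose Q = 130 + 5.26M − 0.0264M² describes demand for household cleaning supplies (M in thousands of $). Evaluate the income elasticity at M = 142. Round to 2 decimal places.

At M = 142: Q = 344.5904.
dQ/dM = 5.26 − 0.0528M = -2.23760.
η = (dQ/dM)·(M/Q) = -2.23760 × (142/344.5904) = -0.92.

-0.92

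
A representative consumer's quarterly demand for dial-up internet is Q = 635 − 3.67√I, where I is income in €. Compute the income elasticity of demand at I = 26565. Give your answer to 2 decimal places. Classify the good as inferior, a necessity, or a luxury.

At I = 26565: Q = 36.835.
dQ/dI = -3.67/(2√I) = -0.0112585 at this income.
η = (dQ/dI)·(I/Q) = -0.0112585 × (26565/36.835) = -8.12.
Since η < 0, the good is an inferior good.

-8.12 (inferior good)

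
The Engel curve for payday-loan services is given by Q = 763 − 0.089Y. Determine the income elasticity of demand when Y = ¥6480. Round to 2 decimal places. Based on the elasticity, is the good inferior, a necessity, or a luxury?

At Y = 6480: Q = 186.280.
dQ/dY = −0.089.
η = (dQ/dY)·(Y/Q) = -0.089 × (6480/186.280) = -3.10.
Since η < 0, the good is an inferior good.

-3.10 (inferior good)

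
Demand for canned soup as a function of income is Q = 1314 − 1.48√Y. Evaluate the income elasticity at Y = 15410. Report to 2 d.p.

-0.08

At Y = 15410: Q = 1130.277.
dQ/dY = -1.48/(2√Y) = -0.00596115 at this income.
η = (dQ/dY)·(Y/Q) = -0.00596115 × (15410/1130.277) = -0.08.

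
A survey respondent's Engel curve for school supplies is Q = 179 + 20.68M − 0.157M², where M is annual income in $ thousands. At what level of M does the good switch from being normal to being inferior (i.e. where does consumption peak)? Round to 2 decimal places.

65.86

dQ/dM = 20.68 − 0.314M.
The good is inferior where dQ/dM < 0. Setting dQ/dM = 0 gives M = 20.68 / 0.314 = 65.86.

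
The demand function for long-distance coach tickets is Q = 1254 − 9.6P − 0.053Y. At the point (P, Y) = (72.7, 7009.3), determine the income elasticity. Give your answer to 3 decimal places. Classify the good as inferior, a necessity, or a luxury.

-2.013 (inferior good)

At P = 72.7, Y = 7009.3: Q = 184.587.
Holding P constant, ∂Q/∂Y = −0.053.
η_Y = (∂Q/∂Y)·(Y/Q) = -0.053 × (7009.3/184.587) = -2.013.
Since η < 0, this is an inferior good.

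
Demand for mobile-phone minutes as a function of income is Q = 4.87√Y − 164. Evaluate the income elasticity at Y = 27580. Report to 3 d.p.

At Y = 27580: Q = 644.772.
dQ/dY = 4.87/(2√Y) = 0.0146623 at this income.
η = (dQ/dY)·(Y/Q) = 0.0146623 × (27580/644.772) = 0.627.

0.627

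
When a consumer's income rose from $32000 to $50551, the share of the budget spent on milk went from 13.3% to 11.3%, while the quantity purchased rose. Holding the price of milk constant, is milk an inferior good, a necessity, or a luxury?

necessity

Quantity rises but the budget share falls as income rises, so 0 < η < 1.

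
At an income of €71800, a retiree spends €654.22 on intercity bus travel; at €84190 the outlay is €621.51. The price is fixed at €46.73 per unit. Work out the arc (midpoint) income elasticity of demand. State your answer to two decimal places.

With a constant price, Q₁ = 654.22/46.73 = 14.000 and Q₂ = 621.51/46.73 = 13.300 (equivalently, work directly with expenditure since P cancels).
Midpoint %ΔQ = (621.51 − 654.22)/637.87 = -0.05128; midpoint %ΔI = (84190 − 71800)/77995 = 0.15886.
η = -0.05128 / 0.15886 = -0.32.

-0.32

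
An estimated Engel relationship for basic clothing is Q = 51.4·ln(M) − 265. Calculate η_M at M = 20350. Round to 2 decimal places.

At M = 20350: Q = 244.931.
dQ/dM = 51.4/M = 0.0025258 at this income.
η = (dQ/dM)·(M/Q) = 0.0025258 × (20350/244.931) = 0.21.

0.21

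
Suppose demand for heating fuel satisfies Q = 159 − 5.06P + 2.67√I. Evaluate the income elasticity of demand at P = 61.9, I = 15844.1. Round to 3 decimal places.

At P = 61.9, I = 15844.1: Q = 181.868.
Holding P constant, ∂Q/∂I = 2.67/(2√I) = 0.0106059.
η_I = (∂Q/∂I)·(I/Q) = 0.0106059 × (15844.1/181.868) = 0.924.

0.924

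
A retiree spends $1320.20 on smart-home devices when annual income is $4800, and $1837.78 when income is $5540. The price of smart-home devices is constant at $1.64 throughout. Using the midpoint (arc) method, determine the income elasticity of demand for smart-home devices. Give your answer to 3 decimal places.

With a constant price, Q₁ = 1320.20/1.64 = 805.000 and Q₂ = 1837.78/1.64 = 1120.598 (equivalently, work directly with expenditure since P cancels).
Midpoint %ΔQ = (1837.78 − 1320.20)/1578.99 = 0.32779; midpoint %ΔI = (5540 − 4800)/5170 = 0.14313.
η = 0.32779 / 0.14313 = 2.290.

2.290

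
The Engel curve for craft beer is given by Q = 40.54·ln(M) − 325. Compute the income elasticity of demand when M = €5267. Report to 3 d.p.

1.810

At M = 5267: Q = 22.396.
dQ/dM = 40.54/M = 0.00769698 at this income.
η = (dQ/dM)·(M/Q) = 0.00769698 × (5267/22.396) = 1.810.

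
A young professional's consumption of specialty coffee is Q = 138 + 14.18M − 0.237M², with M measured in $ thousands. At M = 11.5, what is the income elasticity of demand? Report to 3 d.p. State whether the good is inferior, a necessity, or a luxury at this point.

0.372 (necessity)

At M = 11.5: Q = 269.7268.
dQ/dM = 14.18 − 0.474M = 8.72900.
η = (dQ/dM)·(M/Q) = 8.72900 × (11.5/269.7268) = 0.372.
0 < η < 1 ⇒ necessity.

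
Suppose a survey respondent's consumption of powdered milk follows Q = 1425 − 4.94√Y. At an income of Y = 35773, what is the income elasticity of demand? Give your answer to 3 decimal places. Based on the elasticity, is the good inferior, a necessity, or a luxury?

At Y = 35773: Q = 490.661.
dQ/dY = -4.94/(2√Y) = -0.0130593 at this income.
η = (dQ/dY)·(Y/Q) = -0.0130593 × (35773/490.661) = -0.952.
Since η < 0, the good is an inferior good.

-0.952 (inferior good)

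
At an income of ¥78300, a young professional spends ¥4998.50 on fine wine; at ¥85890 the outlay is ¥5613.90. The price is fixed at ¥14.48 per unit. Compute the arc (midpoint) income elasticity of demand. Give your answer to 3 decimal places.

1.254

With a constant price, Q₁ = 4998.50/14.48 = 345.200 and Q₂ = 5613.90/14.48 = 387.700 (equivalently, work directly with expenditure since P cancels).
Midpoint %ΔQ = (5613.90 − 4998.50)/5306.20 = 0.11598; midpoint %ΔI = (85890 − 78300)/82095 = 0.09245.
η = 0.11598 / 0.09245 = 1.254.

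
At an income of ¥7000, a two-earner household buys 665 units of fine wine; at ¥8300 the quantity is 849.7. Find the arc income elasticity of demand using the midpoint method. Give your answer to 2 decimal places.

ΔQ = 849.7 − 665 = 184.7; midpoint Q̄ = (665 + 849.7)/2 = 757.35.
ΔI = 8300 − 7000 = 1300; midpoint Ī = (7000 + 8300)/2 = 7650.
η = (ΔQ/Q̄) ÷ (ΔI/Ī) = (184.7/757.35) ÷ (1300/7650) = 1.44.

1.44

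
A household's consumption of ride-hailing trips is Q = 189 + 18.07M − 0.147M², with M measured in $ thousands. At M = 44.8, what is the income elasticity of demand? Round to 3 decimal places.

0.312

At M = 44.8: Q = 703.5011.
dQ/dM = 18.07 − 0.294M = 4.89880.
η = (dQ/dM)·(M/Q) = 4.89880 × (44.8/703.5011) = 0.312.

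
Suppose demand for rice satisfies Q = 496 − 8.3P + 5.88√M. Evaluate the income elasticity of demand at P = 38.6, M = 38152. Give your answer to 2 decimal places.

0.43

At P = 38.6, M = 38152: Q = 1324.133.
Holding P constant, ∂Q/∂M = 5.88/(2√M) = 0.0150518.
η_M = (∂Q/∂M)·(M/Q) = 0.0150518 × (38152/1324.133) = 0.43.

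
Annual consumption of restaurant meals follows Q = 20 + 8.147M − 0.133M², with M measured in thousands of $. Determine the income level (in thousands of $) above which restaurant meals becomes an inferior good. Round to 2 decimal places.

dQ/dM = 8.147 − 0.266M.
The good is inferior where dQ/dM < 0. Setting dQ/dM = 0 gives M = 8.147 / 0.266 = 30.63.

30.63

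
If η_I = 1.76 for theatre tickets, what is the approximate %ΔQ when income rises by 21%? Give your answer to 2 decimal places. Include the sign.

%ΔQ ≈ η × %ΔI = 1.76 × 21% = 36.96%.

36.96%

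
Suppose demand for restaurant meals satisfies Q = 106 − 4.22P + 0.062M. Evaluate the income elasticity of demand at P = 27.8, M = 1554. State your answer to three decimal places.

1.133

At P = 27.8, M = 1554: Q = 85.032.
Holding P constant, ∂Q/∂M = 0.062.
η_M = (∂Q/∂M)·(M/Q) = 0.062 × (1554/85.032) = 1.133.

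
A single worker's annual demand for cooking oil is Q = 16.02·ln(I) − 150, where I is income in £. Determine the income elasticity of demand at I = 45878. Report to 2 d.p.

0.73

At I = 45878: Q = 21.955.
dQ/dI = 16.02/I = 0.000349187 at this income.
η = (dQ/dI)·(I/Q) = 0.000349187 × (45878/21.955) = 0.73.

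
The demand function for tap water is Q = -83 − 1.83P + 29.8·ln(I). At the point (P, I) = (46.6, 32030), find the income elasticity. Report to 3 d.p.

At P = 46.6, I = 32030: Q = 140.880.
Holding P constant, ∂Q/∂I = 29.8/I = 0.000930378.
η_I = (∂Q/∂I)·(I/Q) = 0.000930378 × (32030/140.880) = 0.212.

0.212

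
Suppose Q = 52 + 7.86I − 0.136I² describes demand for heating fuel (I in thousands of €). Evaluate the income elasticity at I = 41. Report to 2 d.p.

At I = 41: Q = 145.6440.
dQ/dI = 7.86 − 0.272I = -3.29200.
η = (dQ/dI)·(I/Q) = -3.29200 × (41/145.6440) = -0.93.

-0.93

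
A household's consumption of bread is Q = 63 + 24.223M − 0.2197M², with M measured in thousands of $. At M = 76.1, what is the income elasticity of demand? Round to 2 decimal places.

-1.11

At M = 76.1: Q = 634.0415.
dQ/dM = 24.223 − 0.4394M = -9.21534.
η = (dQ/dM)·(M/Q) = -9.21534 × (76.1/634.0415) = -1.11.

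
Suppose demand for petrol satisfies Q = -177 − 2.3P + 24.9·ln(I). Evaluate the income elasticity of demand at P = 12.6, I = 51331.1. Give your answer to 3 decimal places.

0.389

At P = 12.6, I = 51331.1: Q = 64.087.
Holding P constant, ∂Q/∂I = 24.9/I = 0.000485086.
η_I = (∂Q/∂I)·(I/Q) = 0.000485086 × (51331.1/64.087) = 0.389.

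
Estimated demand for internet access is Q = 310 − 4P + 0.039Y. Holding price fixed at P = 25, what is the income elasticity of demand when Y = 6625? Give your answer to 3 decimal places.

0.552

At P = 25, Y = 6625: Q = 468.375.
Holding P constant, ∂Q/∂Y = 0.039.
η_Y = (∂Q/∂Y)·(Y/Q) = 0.039 × (6625/468.375) = 0.552.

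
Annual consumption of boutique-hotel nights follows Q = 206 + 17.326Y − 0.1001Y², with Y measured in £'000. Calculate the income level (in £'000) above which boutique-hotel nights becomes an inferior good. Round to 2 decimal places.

86.54

dQ/dY = 17.326 − 0.2002Y.
The good is inferior where dQ/dY < 0. Setting dQ/dY = 0 gives Y = 17.326 / 0.2002 = 86.54.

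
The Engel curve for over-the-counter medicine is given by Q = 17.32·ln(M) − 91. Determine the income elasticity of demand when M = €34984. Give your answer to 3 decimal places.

0.192

At M = 34984: Q = 90.213.
dQ/dM = 17.32/M = 0.000495083 at this income.
η = (dQ/dM)·(M/Q) = 0.000495083 × (34984/90.213) = 0.192.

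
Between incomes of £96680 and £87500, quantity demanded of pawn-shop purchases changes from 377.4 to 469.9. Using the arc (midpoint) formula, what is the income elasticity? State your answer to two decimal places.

-2.19

ΔQ = 469.9 − 377.4 = 92.5; midpoint Q̄ = (377.4 + 469.9)/2 = 423.65.
ΔI = 87500 − 96680 = -9180; midpoint Ī = (96680 + 87500)/2 = 92090.
η = (ΔQ/Q̄) ÷ (ΔI/Ī) = (92.5/423.65) ÷ (-9180/92090) = -2.19.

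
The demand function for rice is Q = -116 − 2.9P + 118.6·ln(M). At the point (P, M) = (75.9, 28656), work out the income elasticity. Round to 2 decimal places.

0.13

At P = 75.9, M = 28656: Q = 881.096.
Holding P constant, ∂Q/∂M = 118.6/M = 0.00413875.
η_M = (∂Q/∂M)·(M/Q) = 0.00413875 × (28656/881.096) = 0.13.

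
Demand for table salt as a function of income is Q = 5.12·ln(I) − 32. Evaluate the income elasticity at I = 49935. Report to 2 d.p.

At I = 49935: Q = 23.391.
dQ/dI = 5.12/I = 0.000102533 at this income.
η = (dQ/dI)·(I/Q) = 0.000102533 × (49935/23.391) = 0.22.

0.22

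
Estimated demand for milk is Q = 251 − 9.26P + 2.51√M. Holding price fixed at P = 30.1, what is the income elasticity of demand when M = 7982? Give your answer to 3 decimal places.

0.571

At P = 30.1, M = 7982: Q = 196.523.
Holding P constant, ∂Q/∂M = 2.51/(2√M) = 0.0140471.
η_M = (∂Q/∂M)·(M/Q) = 0.0140471 × (7982/196.523) = 0.571.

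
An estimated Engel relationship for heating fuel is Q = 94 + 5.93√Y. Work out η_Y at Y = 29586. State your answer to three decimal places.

At Y = 29586: Q = 1113.994.
dQ/dY = 5.93/(2√Y) = 0.0172378 at this income.
η = (dQ/dY)·(Y/Q) = 0.0172378 × (29586/1113.994) = 0.458.

0.458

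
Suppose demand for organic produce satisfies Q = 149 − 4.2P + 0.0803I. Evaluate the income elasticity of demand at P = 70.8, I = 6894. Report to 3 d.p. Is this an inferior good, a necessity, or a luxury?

1.366 (luxury)

At P = 70.8, I = 6894: Q = 405.228.
Holding P constant, ∂Q/∂I = 0.0803.
η_I = (∂Q/∂I)·(I/Q) = 0.0803 × (6894/405.228) = 1.366.
Since η > 1, this is a luxury.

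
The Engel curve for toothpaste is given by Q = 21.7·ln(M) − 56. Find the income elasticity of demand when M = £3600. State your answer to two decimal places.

At M = 3600: Q = 121.695.
dQ/dM = 21.7/M = 0.00602778 at this income.
η = (dQ/dM)·(M/Q) = 0.00602778 × (3600/121.695) = 0.18.

0.18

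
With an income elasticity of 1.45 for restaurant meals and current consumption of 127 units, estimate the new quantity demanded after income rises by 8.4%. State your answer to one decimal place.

142.5

%ΔQ ≈ η × %ΔI = 1.45 × 8.4% = 12.18%.
New Q ≈ 127 × (1 + 0.1218) = 142.5.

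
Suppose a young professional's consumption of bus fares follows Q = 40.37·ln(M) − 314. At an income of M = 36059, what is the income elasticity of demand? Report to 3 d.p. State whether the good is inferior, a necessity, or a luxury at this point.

0.368 (necessity)

At M = 36059: Q = 109.599.
dQ/dM = 40.37/M = 0.00111955 at this income.
η = (dQ/dM)·(M/Q) = 0.00111955 × (36059/109.599) = 0.368.
Since 0 < η < 1, the good is a necessity.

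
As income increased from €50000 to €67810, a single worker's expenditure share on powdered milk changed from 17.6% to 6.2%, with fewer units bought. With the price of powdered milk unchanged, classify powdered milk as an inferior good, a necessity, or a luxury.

inferior good

Quantity demanded falls as income rises, so η < 0.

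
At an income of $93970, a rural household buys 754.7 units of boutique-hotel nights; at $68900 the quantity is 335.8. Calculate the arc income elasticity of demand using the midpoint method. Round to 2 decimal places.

2.50

ΔQ = 335.8 − 754.7 = -418.9; midpoint Q̄ = (754.7 + 335.8)/2 = 545.25.
ΔI = 68900 − 93970 = -25070; midpoint Ī = (93970 + 68900)/2 = 81435.
η = (ΔQ/Q̄) ÷ (ΔI/Ī) = (-418.9/545.25) ÷ (-25070/81435) = 2.50.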